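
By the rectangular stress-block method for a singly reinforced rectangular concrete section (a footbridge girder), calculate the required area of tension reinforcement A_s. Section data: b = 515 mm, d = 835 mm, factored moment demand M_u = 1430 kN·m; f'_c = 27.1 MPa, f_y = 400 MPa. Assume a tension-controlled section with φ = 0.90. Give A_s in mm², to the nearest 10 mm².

M_n = M_u/φ = 1430/0.90 = 1588.89 kN·m.
With M_n = 0.85 f'_c a b (d − a/2), solve the quadratic for a:
a = d − √(d² − 2M_n/(0.85 f'_c b)) = 835 − √(835² − 2 × 1588.89×10⁶/(0.85 × 27.1 × 515)) = 179.75 mm.
A_s = 0.85 f'_c a b / f_y = 0.85 × 27.1 × 179.75 × 515 / 400 = 5330.9 mm².

A_s ≈ 5330 mm²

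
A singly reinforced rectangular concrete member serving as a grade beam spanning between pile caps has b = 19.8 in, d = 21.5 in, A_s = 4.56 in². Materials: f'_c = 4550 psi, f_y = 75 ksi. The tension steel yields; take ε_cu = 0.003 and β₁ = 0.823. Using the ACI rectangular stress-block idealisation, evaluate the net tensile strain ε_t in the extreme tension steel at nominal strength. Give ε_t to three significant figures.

ε_t ≈ 0.00889

a = A_s f_y/(0.85 f'_c b) = 4.466 in.
β₁ = 0.823, so c = a/β₁ = 4.466/0.823 = 5.426 in.
From the linear strain diagram with ε_cu = 0.003: ε_t = 0.003 (d − c)/c = 0.003 × (21.5 − 5.426)/5.426 = 0.00889.
Since ε_t ≥ 0.005, the section is tension-controlled.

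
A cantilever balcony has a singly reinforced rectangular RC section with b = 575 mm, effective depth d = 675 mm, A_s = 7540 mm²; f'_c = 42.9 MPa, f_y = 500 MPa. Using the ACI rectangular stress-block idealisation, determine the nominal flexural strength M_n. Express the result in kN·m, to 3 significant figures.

M_n ≈ 2210 kN·m

T = A_s f_y = 7540 × 500 = 3770000 N = 3770 kN.
From C = T: a = T/(0.85 f'_c b) = 3770000/(0.85 × 42.9 × 575) = 179.80 mm.
M_n = T(d − a/2) = 3770 kN × (675 − 89.9) mm = 2205.83 kN·m.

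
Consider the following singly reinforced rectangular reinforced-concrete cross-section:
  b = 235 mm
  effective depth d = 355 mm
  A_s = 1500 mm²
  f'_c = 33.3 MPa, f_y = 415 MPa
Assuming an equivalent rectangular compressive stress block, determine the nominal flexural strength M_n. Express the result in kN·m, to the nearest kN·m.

M_n ≈ 192 kN·m

T = A_s f_y = 1500 × 415 = 622500 N = 622.5 kN.
From C = T: a = T/(0.85 f'_c b) = 622500/(0.85 × 33.3 × 235) = 93.59 mm.
M_n = T(d − a/2) = 622.5 kN × (355 − 46.795) mm = 191.86 kN·m.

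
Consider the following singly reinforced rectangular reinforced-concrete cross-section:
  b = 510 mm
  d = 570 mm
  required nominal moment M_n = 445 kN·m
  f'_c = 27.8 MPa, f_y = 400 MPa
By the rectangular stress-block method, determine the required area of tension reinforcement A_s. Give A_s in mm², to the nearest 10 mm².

With M_n = 0.85 f'_c a b (d − a/2), solve the quadratic for a:
a = d − √(d² − 2M_n/(0.85 f'_c b)) = 570 − √(570² − 2 × 445×10⁶/(0.85 × 27.8 × 510)) = 68.95 mm.
A_s = 0.85 f'_c a b / f_y = 0.85 × 27.8 × 68.95 × 510 / 400 = 2077.3 mm².

A_s ≈ 2080 mm²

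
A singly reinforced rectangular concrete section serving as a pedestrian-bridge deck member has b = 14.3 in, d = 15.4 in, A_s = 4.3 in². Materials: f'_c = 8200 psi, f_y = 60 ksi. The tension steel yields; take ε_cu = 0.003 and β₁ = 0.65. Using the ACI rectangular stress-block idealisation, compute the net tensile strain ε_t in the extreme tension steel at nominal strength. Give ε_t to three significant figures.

a = A_s f_y/(0.85 f'_c b) = 2.589 in.
β₁ = 0.65, so c = a/β₁ = 2.589/0.65 = 3.983 in.
From the linear strain diagram with ε_cu = 0.003: ε_t = 0.003 (d − c)/c = 0.003 × (15.4 − 3.983)/3.983 = 0.00860.
Since ε_t ≥ 0.005, the section is tension-controlled.

ε_t ≈ 0.00860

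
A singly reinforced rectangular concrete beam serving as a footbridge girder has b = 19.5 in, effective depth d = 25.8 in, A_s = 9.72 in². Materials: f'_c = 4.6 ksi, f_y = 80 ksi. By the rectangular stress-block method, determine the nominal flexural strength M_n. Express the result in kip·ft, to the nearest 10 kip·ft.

M_n ≈ 1340 kip·ft

T = A_s f_y = 9.72 × 80 = 777.6 kips.
a = T/(0.85 f'_c b) = 777.6/(0.85 × 4.6 × 19.5) = 10.199 in.
M_n = T(d − a/2) = 777.6 × (25.8 − 5.0995) = 16096.7 kip·in = 16096.7/12 = 1341.39 kip·ft.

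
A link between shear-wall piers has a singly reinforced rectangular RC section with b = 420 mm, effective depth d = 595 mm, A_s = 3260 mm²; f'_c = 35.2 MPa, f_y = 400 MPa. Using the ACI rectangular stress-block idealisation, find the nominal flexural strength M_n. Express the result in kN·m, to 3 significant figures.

M_n ≈ 708 kN·m

T = A_s f_y = 3260 × 400 = 1304000 N = 1304 kN.
From C = T: a = T/(0.85 f'_c b) = 1304000/(0.85 × 35.2 × 420) = 103.77 mm.
M_n = T(d − a/2) = 1304 kN × (595 − 51.885) mm = 708.22 kN·m.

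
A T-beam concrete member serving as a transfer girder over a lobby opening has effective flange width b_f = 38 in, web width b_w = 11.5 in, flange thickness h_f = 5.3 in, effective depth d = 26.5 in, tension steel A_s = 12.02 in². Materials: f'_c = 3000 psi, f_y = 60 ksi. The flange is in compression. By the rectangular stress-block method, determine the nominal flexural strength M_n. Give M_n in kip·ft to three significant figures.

M_n ≈ 1330 kip·ft

Tension: T = A_s f_y = 12.02 × 60 = 721.2 kips.
Try a within the flange: a = T/(0.85 f'_c b_f) = 721.2/(0.85 × 3 × 38) = 7.443 in.
a = 7.443 > h_f = 5.3 in: the block extends into the web. Split into flange-overhang and web parts.
C_f = 0.85 f'_c (b_f − b_w) h_f = 0.85 × 3 × (38 − 11.5) × 5.3 = 358.1 kips.
Remaining web compression depth: a_w = (T − C_f)/(0.85 f'_c b_w) = (721.2 − 358.1)/(0.85 × 3 × 11.5) = 12.382 in.
M_n = C_f(d − h_f/2) + (T − C_f)(d − a_w/2) = 358.1 × (26.5 − 2.65) + 363.1 × (26.5 − 6.191) = 8540.7 + 7374.2 = 15914.9 kip·in.
M_n = 15914.9/12 = 1326.24 kip·ft.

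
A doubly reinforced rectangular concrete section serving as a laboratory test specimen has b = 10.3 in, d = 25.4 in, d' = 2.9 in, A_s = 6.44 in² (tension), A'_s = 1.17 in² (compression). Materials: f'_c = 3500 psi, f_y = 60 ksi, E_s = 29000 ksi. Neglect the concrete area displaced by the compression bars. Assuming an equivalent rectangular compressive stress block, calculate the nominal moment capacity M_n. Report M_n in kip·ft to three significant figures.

Assume both steels yield.
a = (A_s − A'_s) f_y/(0.85 f'_c b) = (6.44 − 1.17) × 60/(0.85 × 3.5 × 10.3) = 10.319 in.
c = a/β₁ = 10.319/0.85 = 12.140 in; ε'_s = 0.003(c − d')/c = 0.0023 ≥ ε_y = 0.0021, so the compression steel yields.
M_n = (A_s − A'_s) f_y (d − a/2) + A'_s f_y (d − d') = 316.2 × (25.4 − 5.1595) + 70.2 × (25.4 − 2.9) = 6400.0 + 1579.5 = 7979.5 kip·in = 7979.5/12 = 664.96 kip·ft.

M_n ≈ 665 kip·ft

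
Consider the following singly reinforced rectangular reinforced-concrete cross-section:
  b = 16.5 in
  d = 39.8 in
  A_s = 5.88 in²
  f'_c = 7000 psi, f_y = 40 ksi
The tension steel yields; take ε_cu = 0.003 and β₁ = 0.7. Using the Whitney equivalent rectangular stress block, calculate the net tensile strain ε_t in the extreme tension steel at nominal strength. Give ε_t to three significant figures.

a = A_s f_y/(0.85 f'_c b) = 2.396 in.
β₁ = 0.7, so c = a/β₁ = 2.396/0.7 = 3.423 in.
From the linear strain diagram with ε_cu = 0.003: ε_t = 0.003 (d − c)/c = 0.003 × (39.8 − 3.423)/3.423 = 0.0319.
Since ε_t ≥ 0.005, the section is tension-controlled.

ε_t ≈ 0.0319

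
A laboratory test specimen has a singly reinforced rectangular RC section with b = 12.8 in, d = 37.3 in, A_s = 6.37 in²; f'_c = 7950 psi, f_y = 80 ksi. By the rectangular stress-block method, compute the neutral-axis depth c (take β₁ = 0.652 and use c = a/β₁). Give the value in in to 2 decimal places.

T = A_s f_y = 6.37 × 80 = 509.6 kips.
a = T/(0.85 f'_c b) = 509.6/(0.85 × 7.95 × 12.8) = 5.8916 in.
With β₁ = 0.652, c = a/β₁ = 5.8916/0.652 = 9.04 in.

c ≈ 9.04 in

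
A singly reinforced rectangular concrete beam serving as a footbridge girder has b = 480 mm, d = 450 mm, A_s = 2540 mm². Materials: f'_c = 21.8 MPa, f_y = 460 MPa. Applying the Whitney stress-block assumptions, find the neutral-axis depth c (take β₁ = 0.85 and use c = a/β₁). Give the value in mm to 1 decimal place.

c ≈ 154.5 mm

T = A_s f_y = 2540 × 460 = 1168400 N = 1168.4 kN.
Setting C = 0.85 f'_c a b equal to T: a = 1168400/(0.85 × 21.8 × 480) = 131.364 mm.
With β₁ = 0.85, c = a/β₁ = 131.364/0.85 = 154.5 mm.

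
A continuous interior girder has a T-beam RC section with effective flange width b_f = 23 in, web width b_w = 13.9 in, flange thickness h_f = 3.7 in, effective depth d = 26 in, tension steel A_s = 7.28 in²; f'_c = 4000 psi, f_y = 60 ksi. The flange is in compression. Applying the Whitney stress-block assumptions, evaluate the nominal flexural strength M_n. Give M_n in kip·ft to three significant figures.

Tension: T = A_s f_y = 7.28 × 60 = 436.8 kips.
Try a within the flange: a = T/(0.85 f'_c b_f) = 436.8/(0.85 × 4 × 23) = 5.586 in.
a = 5.586 > h_f = 3.7 in: the block extends into the web. Split into flange-overhang and web parts.
C_f = 0.85 f'_c (b_f − b_w) h_f = 0.85 × 4 × (23 − 13.9) × 3.7 = 114.5 kips.
Remaining web compression depth: a_w = (T − C_f)/(0.85 f'_c b_w) = (436.8 − 114.5)/(0.85 × 4 × 13.9) = 6.820 in.
M_n = C_f(d − h_f/2) + (T − C_f)(d − a_w/2) = 114.5 × (26 − 1.85) + 322.3 × (26 − 3.41) = 2765.2 + 7280.8 = 10046.0 kip·in.
M_n = 10046.0/12 = 837.17 kip·ft.

M_n ≈ 837 kip·ft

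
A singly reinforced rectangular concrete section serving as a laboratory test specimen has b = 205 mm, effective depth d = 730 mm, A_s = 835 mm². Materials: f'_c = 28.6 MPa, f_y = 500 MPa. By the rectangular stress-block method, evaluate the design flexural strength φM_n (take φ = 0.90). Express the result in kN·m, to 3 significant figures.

T = A_s f_y = 835 × 500 = 417500 N = 417.5 kN.
From C = T: a = T/(0.85 f'_c b) = 417500/(0.85 × 28.6 × 205) = 83.78 mm.
M_n = T(d − a/2) = 417.5 kN × (730 − 41.89) mm = 287.29 kN·m.
φM_n = 0.90 × 287.29 = 258.56 kN·m.

φM_n ≈ 259 kN·m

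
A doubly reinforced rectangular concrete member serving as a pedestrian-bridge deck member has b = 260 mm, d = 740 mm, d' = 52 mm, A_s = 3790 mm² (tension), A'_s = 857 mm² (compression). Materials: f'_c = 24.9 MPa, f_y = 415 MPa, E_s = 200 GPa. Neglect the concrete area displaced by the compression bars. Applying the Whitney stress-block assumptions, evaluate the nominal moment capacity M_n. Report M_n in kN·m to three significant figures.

M_n ≈ 1010 kN·m

Assume both tension and compression steel yield.
Net tension couple steel: A_s − A'_s = 2933 mm².
a = (A_s − A'_s) f_y / (0.85 f'_c b) = 1217195/(0.85 × 24.9 × 260) = 221.19 mm.
c = a/β₁ = 221.19/0.85 = 260.22 mm; ε'_s = 0.003(c − d')/c = 0.0024 ≥ f_y/E_s = 0.0021, so compression steel does yield.
M_n = (A_s − A'_s) f_y (d − a/2) + A'_s f_y (d − d') = [1217195 × (740 − 110.595) + 355655 × (740 − 52)] × 10⁻⁶ = 766.11 + 244.69 = 1010.80 kN·m.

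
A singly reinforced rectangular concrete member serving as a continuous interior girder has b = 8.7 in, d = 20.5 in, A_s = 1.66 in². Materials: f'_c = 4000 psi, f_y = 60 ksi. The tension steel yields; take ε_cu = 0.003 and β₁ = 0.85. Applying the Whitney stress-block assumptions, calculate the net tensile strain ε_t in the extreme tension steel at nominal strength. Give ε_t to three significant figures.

a = A_s f_y/(0.85 f'_c b) = 3.367 in.
β₁ = 0.85, so c = a/β₁ = 3.367/0.85 = 3.961 in.
From the linear strain diagram with ε_cu = 0.003: ε_t = 0.003 (d − c)/c = 0.003 × (20.5 − 3.961)/3.961 = 0.0125.
Since ε_t ≥ 0.005, the section is tension-controlled.

ε_t ≈ 0.0125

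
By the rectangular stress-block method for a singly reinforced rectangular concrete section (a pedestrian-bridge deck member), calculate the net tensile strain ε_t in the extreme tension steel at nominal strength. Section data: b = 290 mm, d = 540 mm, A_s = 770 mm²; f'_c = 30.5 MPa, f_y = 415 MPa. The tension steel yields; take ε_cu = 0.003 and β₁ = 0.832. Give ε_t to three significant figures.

ε_t ≈ 0.0287

a = A_s f_y/(0.85 f'_c b) = 42.50 mm.
β₁ = 0.832, so c = a/β₁ = 42.50/0.832 = 51.08 mm.
From the linear strain diagram with ε_cu = 0.003: ε_t = 0.003 (d − c)/c = 0.003 × (540 − 51.08)/51.08 = 0.0287.
Since ε_t ≥ 0.005, the section is tension-controlled.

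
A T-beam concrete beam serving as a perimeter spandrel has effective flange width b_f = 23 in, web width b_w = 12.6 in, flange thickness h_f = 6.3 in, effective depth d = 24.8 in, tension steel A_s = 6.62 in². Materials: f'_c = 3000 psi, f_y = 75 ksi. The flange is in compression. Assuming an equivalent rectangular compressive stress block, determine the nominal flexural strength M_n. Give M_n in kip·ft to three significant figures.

M_n ≈ 842 kip·ft

Tension: T = A_s f_y = 6.62 × 75 = 496.5 kips.
Try a within the flange: a = T/(0.85 f'_c b_f) = 496.5/(0.85 × 3 × 23) = 8.465 in.
a = 8.465 > h_f = 6.3 in: the block extends into the web. Split into flange-overhang and web parts.
C_f = 0.85 f'_c (b_f − b_w) h_f = 0.85 × 3 × (23 − 12.6) × 6.3 = 167.1 kips.
Remaining web compression depth: a_w = (T − C_f)/(0.85 f'_c b_w) = (496.5 − 167.1)/(0.85 × 3 × 12.6) = 10.252 in.
M_n = C_f(d − h_f/2) + (T − C_f)(d − a_w/2) = 167.1 × (24.8 − 3.15) + 329.4 × (24.8 − 5.126) = 3617.7 + 6480.6 = 10098.3 kip·in.
M_n = 10098.3/12 = 841.53 kip·ft.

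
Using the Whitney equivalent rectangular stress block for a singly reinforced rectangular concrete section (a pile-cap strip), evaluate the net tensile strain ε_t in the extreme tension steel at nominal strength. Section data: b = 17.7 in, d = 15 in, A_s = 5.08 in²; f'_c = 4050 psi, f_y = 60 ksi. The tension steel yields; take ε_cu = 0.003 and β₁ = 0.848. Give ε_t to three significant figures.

a = A_s f_y/(0.85 f'_c b) = 5.002 in.
β₁ = 0.848, so c = a/β₁ = 5.002/0.848 = 5.899 in.
From the linear strain diagram with ε_cu = 0.003: ε_t = 0.003 (d − c)/c = 0.003 × (15 − 5.899)/5.899 = 0.00463.
ε_t is between 0.004 and 0.005 — transition zone.

ε_t ≈ 0.00463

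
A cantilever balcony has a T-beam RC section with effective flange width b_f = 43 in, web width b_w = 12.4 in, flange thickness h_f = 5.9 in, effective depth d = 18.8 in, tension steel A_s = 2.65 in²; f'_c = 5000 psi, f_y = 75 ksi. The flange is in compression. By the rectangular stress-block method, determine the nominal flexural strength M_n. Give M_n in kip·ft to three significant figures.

M_n ≈ 302 kip·ft

Tension: T = A_s f_y = 2.65 × 75 = 198.75 kips.
Try a within the flange: a = T/(0.85 f'_c b_f) = 198.75/(0.85 × 5 × 43) = 1.088 in.
Since a = 1.088 ≤ h_f = 5.9 in, the stress block lies entirely in the flange; analyse as a rectangular beam of width b_f.
M_n = T(d − a/2) = 198.75 × (18.8 − 0.544) = 3628.4 kip·in.
M_n = 3628.4/12 = 302.37 kip·ft.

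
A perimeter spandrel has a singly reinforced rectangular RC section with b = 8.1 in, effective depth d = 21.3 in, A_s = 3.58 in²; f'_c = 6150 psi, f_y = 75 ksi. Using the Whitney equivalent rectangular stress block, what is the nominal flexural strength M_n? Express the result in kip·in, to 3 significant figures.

T = A_s f_y = 3.58 × 75 = 268.5 kips.
a = T/(0.85 f'_c b) = 268.5/(0.85 × 6.15 × 8.1) = 6.341 in.
M_n = T(d − a/2) = 268.5 × (21.3 − 3.1705) = 4867.8 kip·in.

M_n ≈ 4870 kip·in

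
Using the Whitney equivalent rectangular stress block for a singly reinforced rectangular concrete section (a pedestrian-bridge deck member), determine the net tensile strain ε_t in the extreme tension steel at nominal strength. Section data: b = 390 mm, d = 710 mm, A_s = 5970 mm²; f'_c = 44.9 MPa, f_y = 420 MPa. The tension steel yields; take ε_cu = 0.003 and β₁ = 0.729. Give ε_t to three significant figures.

ε_t ≈ 0.00622

a = A_s f_y/(0.85 f'_c b) = 168.46 mm.
β₁ = 0.729, so c = a/β₁ = 168.46/0.729 = 231.08 mm.
From the linear strain diagram with ε_cu = 0.003: ε_t = 0.003 (d − c)/c = 0.003 × (710 − 231.08)/231.08 = 0.00622.
Since ε_t ≥ 0.005, the section is tension-controlled.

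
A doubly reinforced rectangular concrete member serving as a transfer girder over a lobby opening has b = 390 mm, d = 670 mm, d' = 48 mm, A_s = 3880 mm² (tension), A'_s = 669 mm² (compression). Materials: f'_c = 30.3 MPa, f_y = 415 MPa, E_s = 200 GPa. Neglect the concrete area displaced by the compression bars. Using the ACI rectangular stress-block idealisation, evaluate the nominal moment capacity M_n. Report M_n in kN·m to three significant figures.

Assume both tension and compression steel yield.
Net tension couple steel: A_s − A'_s = 3211 mm².
a = (A_s − A'_s) f_y / (0.85 f'_c b) = 1332565/(0.85 × 30.3 × 390) = 132.67 mm.
c = a/β₁ = 132.67/0.834 = 159.08 mm; ε'_s = 0.003(c − d')/c = 0.0021 ≥ f_y/E_s = 0.0021, so compression steel does yield.
M_n = (A_s − A'_s) f_y (d − a/2) + A'_s f_y (d − d') = [1332565 × (670 − 66.335) + 277635 × (670 − 48)] × 10⁻⁶ = 804.42 + 172.69 = 977.11 kN·m.

M_n ≈ 977 kN·m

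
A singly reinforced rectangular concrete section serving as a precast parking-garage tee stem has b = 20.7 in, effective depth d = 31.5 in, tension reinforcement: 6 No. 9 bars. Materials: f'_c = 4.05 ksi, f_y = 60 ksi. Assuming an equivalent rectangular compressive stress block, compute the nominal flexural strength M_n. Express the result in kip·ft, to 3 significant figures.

A_s = 6 × 1 = 6 in².
T = A_s f_y = 6 × 60 = 360 kips.
a = T/(0.85 f'_c b) = 360/(0.85 × 4.05 × 20.7) = 5.052 in.
M_n = T(d − a/2) = 360 × (31.5 − 2.526) = 10430.6 kip·in = 10430.6/12 = 869.22 kip·ft.

M_n ≈ 869 kip·ft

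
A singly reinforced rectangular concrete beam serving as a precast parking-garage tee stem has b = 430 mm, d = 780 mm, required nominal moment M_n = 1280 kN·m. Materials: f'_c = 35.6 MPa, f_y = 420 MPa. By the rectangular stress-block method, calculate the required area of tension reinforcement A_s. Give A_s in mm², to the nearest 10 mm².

A_s ≈ 4290 mm²

With M_n = 0.85 f'_c a b (d − a/2), solve the quadratic for a:
a = d − √(d² − 2M_n/(0.85 f'_c b)) = 780 − √(780² − 2 × 1280×10⁶/(0.85 × 35.6 × 430)) = 138.40 mm.
A_s = 0.85 f'_c a b / f_y = 0.85 × 35.6 × 138.40 × 430 / 420 = 4287.7 mm².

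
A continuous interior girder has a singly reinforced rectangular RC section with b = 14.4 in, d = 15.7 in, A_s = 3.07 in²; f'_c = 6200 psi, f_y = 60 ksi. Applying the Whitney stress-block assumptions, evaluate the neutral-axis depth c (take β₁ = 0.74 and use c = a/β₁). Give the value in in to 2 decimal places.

c ≈ 3.28 in

T = A_s f_y = 3.07 × 60 = 184.2 kips.
a = T/(0.85 f'_c b) = 184.2/(0.85 × 6.2 × 14.4) = 2.4273 in.
With β₁ = 0.74, c = a/β₁ = 2.4273/0.74 = 3.28 in.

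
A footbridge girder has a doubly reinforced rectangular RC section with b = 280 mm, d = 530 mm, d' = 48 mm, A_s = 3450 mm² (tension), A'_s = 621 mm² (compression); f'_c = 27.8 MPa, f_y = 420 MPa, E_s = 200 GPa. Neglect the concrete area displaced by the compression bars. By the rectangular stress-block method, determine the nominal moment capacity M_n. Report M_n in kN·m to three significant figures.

Assume both tension and compression steel yield.
Net tension couple steel: A_s − A'_s = 2829 mm².
a = (A_s − A'_s) f_y / (0.85 f'_c b) = 1188180/(0.85 × 27.8 × 280) = 179.58 mm.
c = a/β₁ = 179.58/0.85 = 211.27 mm; ε'_s = 0.003(c − d')/c = 0.0023 ≥ f_y/E_s = 0.0021, so compression steel does yield.
M_n = (A_s − A'_s) f_y (d − a/2) + A'_s f_y (d − d') = [1188180 × (530 − 89.79) + 260820 × (530 − 48)] × 10⁻⁶ = 523.05 + 125.72 = 648.77 kN·m.

M_n ≈ 649 kN·m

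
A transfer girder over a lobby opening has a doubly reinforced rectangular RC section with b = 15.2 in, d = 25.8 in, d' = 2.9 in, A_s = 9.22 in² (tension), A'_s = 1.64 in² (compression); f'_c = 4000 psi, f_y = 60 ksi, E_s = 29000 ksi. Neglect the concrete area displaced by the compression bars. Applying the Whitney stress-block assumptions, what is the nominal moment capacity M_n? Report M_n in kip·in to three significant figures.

Assume both steels yield.
a = (A_s − A'_s) f_y/(0.85 f'_c b) = (9.22 − 1.64) × 60/(0.85 × 4 × 15.2) = 8.800 in.
c = a/β₁ = 8.800/0.85 = 10.353 in; ε'_s = 0.003(c − d')/c = 0.0022 ≥ ε_y = 0.0021, so the compression steel yields.
M_n = (A_s − A'_s) f_y (d − a/2) + A'_s f_y (d − d') = 454.8 × (25.8 − 4.4) + 98.4 × (25.8 − 2.9) = 9732.7 + 2253.4 = 11986.1 kip·in.

M_n ≈ 12000 kip·in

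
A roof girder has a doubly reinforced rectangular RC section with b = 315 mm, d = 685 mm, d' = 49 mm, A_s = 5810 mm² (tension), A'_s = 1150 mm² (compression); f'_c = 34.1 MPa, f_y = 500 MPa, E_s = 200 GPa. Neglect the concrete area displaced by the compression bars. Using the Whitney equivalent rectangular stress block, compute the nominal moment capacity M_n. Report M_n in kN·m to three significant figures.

Assume both tension and compression steel yield.
Net tension couple steel: A_s − A'_s = 4660 mm².
a = (A_s − A'_s) f_y / (0.85 f'_c b) = 2330000/(0.85 × 34.1 × 315) = 255.19 mm.
c = a/β₁ = 255.19/0.806 = 316.61 mm; ε'_s = 0.003(c − d')/c = 0.0025 ≥ f_y/E_s = 0.0025, so compression steel does yield.
M_n = (A_s − A'_s) f_y (d − a/2) + A'_s f_y (d − d') = [2330000 × (685 − 127.595) + 575000 × (685 − 49)] × 10⁻⁶ = 1298.75 + 365.70 = 1664.45 kN·m.

M_n ≈ 1660 kN·m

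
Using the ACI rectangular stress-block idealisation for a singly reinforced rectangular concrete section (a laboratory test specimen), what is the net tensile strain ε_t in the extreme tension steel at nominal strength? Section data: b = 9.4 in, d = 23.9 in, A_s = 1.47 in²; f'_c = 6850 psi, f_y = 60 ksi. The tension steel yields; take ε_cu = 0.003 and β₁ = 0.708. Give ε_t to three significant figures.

ε_t ≈ 0.0285

a = A_s f_y/(0.85 f'_c b) = 1.612 in.
β₁ = 0.708, so c = a/β₁ = 1.612/0.708 = 2.277 in.
From the linear strain diagram with ε_cu = 0.003: ε_t = 0.003 (d − c)/c = 0.003 × (23.9 − 2.277)/2.277 = 0.0285.
Since ε_t ≥ 0.005, the section is tension-controlled.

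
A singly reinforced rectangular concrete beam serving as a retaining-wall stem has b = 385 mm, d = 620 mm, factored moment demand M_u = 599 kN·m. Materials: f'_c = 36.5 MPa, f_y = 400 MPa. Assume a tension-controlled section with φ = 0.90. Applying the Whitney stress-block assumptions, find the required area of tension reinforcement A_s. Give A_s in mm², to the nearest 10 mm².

M_n = M_u/φ = 599/0.90 = 665.556 kN·m.
With M_n = 0.85 f'_c a b (d − a/2), solve the quadratic for a:
a = d − √(d² − 2M_n/(0.85 f'_c b)) = 620 − √(620² − 2 × 665.556×10⁶/(0.85 × 36.5 × 385)) = 97.54 mm.
A_s = 0.85 f'_c a b / f_y = 0.85 × 36.5 × 97.54 × 385 / 400 = 2912.7 mm².

A_s ≈ 2910 mm²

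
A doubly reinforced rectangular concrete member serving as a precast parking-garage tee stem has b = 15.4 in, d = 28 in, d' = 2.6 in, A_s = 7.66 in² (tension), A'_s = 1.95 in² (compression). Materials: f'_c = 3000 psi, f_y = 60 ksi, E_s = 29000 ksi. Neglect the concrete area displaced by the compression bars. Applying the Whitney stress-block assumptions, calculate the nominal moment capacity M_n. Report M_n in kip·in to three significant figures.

M_n ≈ 11100 kip·in

Assume both steels yield.
a = (A_s − A'_s) f_y/(0.85 f'_c b) = (7.66 − 1.95) × 60/(0.85 × 3 × 15.4) = 8.724 in.
c = a/β₁ = 8.724/0.85 = 10.264 in; ε'_s = 0.003(c − d')/c = 0.0022 ≥ ε_y = 0.0021, so the compression steel yields.
M_n = (A_s − A'_s) f_y (d − a/2) + A'_s f_y (d − d') = 342.6 × (28 − 4.362) + 117 × (28 − 2.6) = 8098.4 + 2971.8 = 11070.2 kip·in.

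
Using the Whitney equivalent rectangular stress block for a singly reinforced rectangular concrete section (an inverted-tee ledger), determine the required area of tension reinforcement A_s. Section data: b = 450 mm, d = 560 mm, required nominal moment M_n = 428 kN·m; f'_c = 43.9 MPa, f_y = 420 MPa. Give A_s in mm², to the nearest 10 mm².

A_s ≈ 1900 mm²

With M_n = 0.85 f'_c a b (d − a/2), solve the quadratic for a:
a = d − √(d² − 2M_n/(0.85 f'_c b)) = 560 − √(560² − 2 × 428×10⁶/(0.85 × 43.9 × 450)) = 47.53 mm.
A_s = 0.85 f'_c a b / f_y = 0.85 × 43.9 × 47.53 × 450 / 420 = 1900.3 mm².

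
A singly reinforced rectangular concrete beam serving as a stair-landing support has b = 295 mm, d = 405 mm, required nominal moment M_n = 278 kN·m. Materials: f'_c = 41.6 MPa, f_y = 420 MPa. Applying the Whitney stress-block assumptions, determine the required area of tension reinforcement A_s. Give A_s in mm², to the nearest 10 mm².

With M_n = 0.85 f'_c a b (d − a/2), solve the quadratic for a:
a = d − √(d² − 2M_n/(0.85 f'_c b)) = 405 − √(405² − 2 × 278×10⁶/(0.85 × 41.6 × 295)) = 72.25 mm.
A_s = 0.85 f'_c a b / f_y = 0.85 × 41.6 × 72.25 × 295 / 420 = 1794.4 mm².

A_s ≈ 1790 mm²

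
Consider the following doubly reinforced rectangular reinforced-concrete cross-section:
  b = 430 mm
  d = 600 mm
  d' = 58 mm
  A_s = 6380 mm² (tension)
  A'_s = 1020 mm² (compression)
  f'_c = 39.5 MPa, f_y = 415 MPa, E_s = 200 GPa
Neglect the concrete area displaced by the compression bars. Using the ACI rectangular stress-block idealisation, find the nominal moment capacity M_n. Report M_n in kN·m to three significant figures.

M_n ≈ 1390 kN·m

Assume both tension and compression steel yield.
Net tension couple steel: A_s − A'_s = 5360 mm².
a = (A_s − A'_s) f_y / (0.85 f'_c b) = 2224400/(0.85 × 39.5 × 430) = 154.07 mm.
c = a/β₁ = 154.07/0.768 = 200.61 mm; ε'_s = 0.003(c − d')/c = 0.0021 ≥ f_y/E_s = 0.0021, so compression steel does yield.
M_n = (A_s − A'_s) f_y (d − a/2) + A'_s f_y (d − d') = [2224400 × (600 − 77.035) + 423300 × (600 − 58)] × 10⁻⁶ = 1163.28 + 229.43 = 1392.71 kN·m.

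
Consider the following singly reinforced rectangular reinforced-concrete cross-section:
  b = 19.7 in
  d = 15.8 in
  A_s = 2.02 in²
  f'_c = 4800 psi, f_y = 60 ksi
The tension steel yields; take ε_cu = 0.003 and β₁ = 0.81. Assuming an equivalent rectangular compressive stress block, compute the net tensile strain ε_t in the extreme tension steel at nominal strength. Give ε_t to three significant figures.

a = A_s f_y/(0.85 f'_c b) = 1.508 in.
β₁ = 0.81, so c = a/β₁ = 1.508/0.81 = 1.862 in.
From the linear strain diagram with ε_cu = 0.003: ε_t = 0.003 (d − c)/c = 0.003 × (15.8 − 1.862)/1.862 = 0.0225.
Since ε_t ≥ 0.005, the section is tension-controlled.

ε_t ≈ 0.0225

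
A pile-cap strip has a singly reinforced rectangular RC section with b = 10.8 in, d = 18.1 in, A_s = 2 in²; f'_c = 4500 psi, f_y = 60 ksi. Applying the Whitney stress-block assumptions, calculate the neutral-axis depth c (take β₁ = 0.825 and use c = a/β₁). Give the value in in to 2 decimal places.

c ≈ 3.52 in

T = A_s f_y = 2 × 60 = 120 kips.
a = T/(0.85 f'_c b) = 120/(0.85 × 4.5 × 10.8) = 2.9049 in.
With β₁ = 0.825, c = a/β₁ = 2.9049/0.825 = 3.52 in.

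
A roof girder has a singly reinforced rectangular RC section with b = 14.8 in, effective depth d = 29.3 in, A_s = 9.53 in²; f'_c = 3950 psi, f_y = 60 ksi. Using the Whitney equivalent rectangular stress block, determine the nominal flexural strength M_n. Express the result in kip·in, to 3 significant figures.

M_n ≈ 13500 kip·in

T = A_s f_y = 9.53 × 60 = 571.8 kips.
a = T/(0.85 f'_c b) = 571.8/(0.85 × 3.95 × 14.8) = 11.507 in.
M_n = T(d − a/2) = 571.8 × (29.3 − 5.7535) = 13463.9 kip·in.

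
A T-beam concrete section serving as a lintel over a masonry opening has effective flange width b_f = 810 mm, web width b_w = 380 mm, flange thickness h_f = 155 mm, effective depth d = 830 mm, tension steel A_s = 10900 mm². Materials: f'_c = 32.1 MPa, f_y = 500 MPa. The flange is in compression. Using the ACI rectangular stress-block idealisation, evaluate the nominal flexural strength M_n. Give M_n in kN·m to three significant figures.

Tension: T = A_s f_y = 10900 × 500 = 5450000 N.
Try a within the flange: a = T/(0.85 f'_c b_f) = 5450000/(0.85 × 32.1 × 810) = 246.60 mm.
a = 246.60 > h_f = 155 mm: the block extends into the web. Split into flange-overhang and web parts.
C_f = 0.85 f'_c (b_f − b_w) h_f = 0.85 × 32.1 × (810 − 380) × 155 = 1818545 N.
Remaining web compression depth: a_w = (T − C_f)/(0.85 f'_c b_w) = (5450000 − 1818545)/(0.85 × 32.1 × 380) = 350.25 mm.
M_n = C_f(d − h_f/2) + (T − C_f)(d − a_w/2) = 1818545 × (830 − 77.5) + 3631455 × (830 − 175.125) = 1368.46 + 2378.15 = 3746.61 × 10⁶ N·mm.
M_n = 3746.61 kN·m.

M_n ≈ 3750 kN·m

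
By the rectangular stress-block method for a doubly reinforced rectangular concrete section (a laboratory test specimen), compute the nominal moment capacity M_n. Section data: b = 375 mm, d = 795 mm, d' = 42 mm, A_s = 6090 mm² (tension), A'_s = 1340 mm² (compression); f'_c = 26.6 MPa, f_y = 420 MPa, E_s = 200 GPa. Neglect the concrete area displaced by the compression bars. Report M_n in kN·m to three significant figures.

M_n ≈ 1780 kN·m

Assume both tension and compression steel yield.
Net tension couple steel: A_s − A'_s = 4750 mm².
a = (A_s − A'_s) f_y / (0.85 f'_c b) = 1995000/(0.85 × 26.6 × 375) = 235.29 mm.
c = a/β₁ = 235.29/0.85 = 276.81 mm; ε'_s = 0.003(c − d')/c = 0.0025 ≥ f_y/E_s = 0.0021, so compression steel does yield.
M_n = (A_s − A'_s) f_y (d − a/2) + A'_s f_y (d − d') = [1995000 × (795 − 117.645) + 562800 × (795 − 42)] × 10⁻⁶ = 1351.32 + 423.79 = 1775.11 kN·m.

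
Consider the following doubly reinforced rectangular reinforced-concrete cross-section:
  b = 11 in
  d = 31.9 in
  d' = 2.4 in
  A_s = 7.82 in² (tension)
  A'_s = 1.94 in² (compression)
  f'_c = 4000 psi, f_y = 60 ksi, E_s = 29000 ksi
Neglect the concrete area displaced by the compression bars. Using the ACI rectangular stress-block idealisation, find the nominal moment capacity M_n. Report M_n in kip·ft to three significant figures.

M_n ≈ 1090 kip·ft

Assume both steels yield.
a = (A_s − A'_s) f_y/(0.85 f'_c b) = (7.82 − 1.94) × 60/(0.85 × 4 × 11) = 9.433 in.
c = a/β₁ = 9.433/0.85 = 11.098 in; ε'_s = 0.003(c − d')/c = 0.0024 ≥ ε_y = 0.0021, so the compression steel yields.
M_n = (A_s − A'_s) f_y (d − a/2) + A'_s f_y (d − d') = 352.8 × (31.9 − 4.7165) + 116.4 × (31.9 − 2.4) = 9590.3 + 3433.8 = 13024.1 kip·in = 13024.1/12 = 1085.34 kip·ft.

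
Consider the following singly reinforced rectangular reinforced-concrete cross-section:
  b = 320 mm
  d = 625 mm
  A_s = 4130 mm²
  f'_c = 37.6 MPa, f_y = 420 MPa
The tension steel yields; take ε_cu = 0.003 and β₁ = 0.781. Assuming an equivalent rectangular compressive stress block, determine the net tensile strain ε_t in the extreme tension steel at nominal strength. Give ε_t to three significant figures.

a = A_s f_y/(0.85 f'_c b) = 169.61 mm.
β₁ = 0.781, so c = a/β₁ = 169.61/0.781 = 217.17 mm.
From the linear strain diagram with ε_cu = 0.003: ε_t = 0.003 (d − c)/c = 0.003 × (625 − 217.17)/217.17 = 0.00563.
Since ε_t ≥ 0.005, the section is tension-controlled.

ε_t ≈ 0.00563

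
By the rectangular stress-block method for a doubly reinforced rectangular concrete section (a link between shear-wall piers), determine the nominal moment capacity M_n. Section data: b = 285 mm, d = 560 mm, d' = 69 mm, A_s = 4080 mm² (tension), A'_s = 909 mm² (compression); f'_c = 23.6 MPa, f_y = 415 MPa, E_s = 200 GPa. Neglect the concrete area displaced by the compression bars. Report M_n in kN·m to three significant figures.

M_n ≈ 771 kN·m

Assume both tension and compression steel yield.
Net tension couple steel: A_s − A'_s = 3171 mm².
a = (A_s − A'_s) f_y / (0.85 f'_c b) = 1315965/(0.85 × 23.6 × 285) = 230.18 mm.
c = a/β₁ = 230.18/0.85 = 270.80 mm; ε'_s = 0.003(c − d')/c = 0.0022 ≥ f_y/E_s = 0.0021, so compression steel does yield.
M_n = (A_s − A'_s) f_y (d − a/2) + A'_s f_y (d − d') = [1315965 × (560 − 115.09) + 377235 × (560 − 69)] × 10⁻⁶ = 585.49 + 185.22 = 770.71 kN·m.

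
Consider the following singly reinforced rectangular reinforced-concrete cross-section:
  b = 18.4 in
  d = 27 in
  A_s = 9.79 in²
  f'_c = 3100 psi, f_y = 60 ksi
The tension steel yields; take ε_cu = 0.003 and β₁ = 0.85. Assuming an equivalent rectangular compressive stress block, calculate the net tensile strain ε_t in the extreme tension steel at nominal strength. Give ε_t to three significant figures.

ε_t ≈ 0.00268

a = A_s f_y/(0.85 f'_c b) = 12.115 in.
β₁ = 0.85, so c = a/β₁ = 12.115/0.85 = 14.253 in.
From the linear strain diagram with ε_cu = 0.003: ε_t = 0.003 (d − c)/c = 0.003 × (27 − 14.253)/14.253 = 0.00268.
ε_t < 0.004 — the section is over-reinforced for flexure under ACI limits.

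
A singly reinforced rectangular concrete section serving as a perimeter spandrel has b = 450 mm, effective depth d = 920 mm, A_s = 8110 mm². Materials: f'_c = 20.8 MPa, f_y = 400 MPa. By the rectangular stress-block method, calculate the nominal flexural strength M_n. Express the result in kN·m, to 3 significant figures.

T = A_s f_y = 8110 × 400 = 3244000 N = 3244 kN.
From C = T: a = T/(0.85 f'_c b) = 3244000/(0.85 × 20.8 × 450) = 407.74 mm.
M_n = T(d − a/2) = 3244 kN × (920 − 203.87) mm = 2323.13 kN·m.

M_n ≈ 2320 kN·m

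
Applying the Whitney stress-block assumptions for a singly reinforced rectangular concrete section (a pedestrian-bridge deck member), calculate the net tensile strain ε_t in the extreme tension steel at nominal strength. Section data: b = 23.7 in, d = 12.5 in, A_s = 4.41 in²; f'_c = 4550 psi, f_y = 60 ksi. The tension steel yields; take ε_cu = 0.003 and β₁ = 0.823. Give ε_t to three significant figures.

a = A_s f_y/(0.85 f'_c b) = 2.887 in.
β₁ = 0.823, so c = a/β₁ = 2.887/0.823 = 3.508 in.
From the linear strain diagram with ε_cu = 0.003: ε_t = 0.003 (d − c)/c = 0.003 × (12.5 − 3.508)/3.508 = 0.00769.
Since ε_t ≥ 0.005, the section is tension-controlled.

ε_t ≈ 0.00769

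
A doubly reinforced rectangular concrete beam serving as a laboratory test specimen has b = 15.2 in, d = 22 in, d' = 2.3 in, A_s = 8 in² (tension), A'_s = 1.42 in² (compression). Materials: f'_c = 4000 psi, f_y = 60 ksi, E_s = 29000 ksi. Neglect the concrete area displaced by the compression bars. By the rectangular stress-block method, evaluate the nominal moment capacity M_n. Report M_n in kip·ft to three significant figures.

M_n ≈ 738 kip·ft

Assume both steels yield.
a = (A_s − A'_s) f_y/(0.85 f'_c b) = (8 − 1.42) × 60/(0.85 × 4 × 15.2) = 7.639 in.
c = a/β₁ = 7.639/0.85 = 8.987 in; ε'_s = 0.003(c − d')/c = 0.0022 ≥ ε_y = 0.0021, so the compression steel yields.
M_n = (A_s − A'_s) f_y (d − a/2) + A'_s f_y (d − d') = 394.8 × (22 − 3.8195) + 85.2 × (22 − 2.3) = 7177.7 + 1678.4 = 8856.1 kip·in = 8856.1/12 = 738.01 kip·ft.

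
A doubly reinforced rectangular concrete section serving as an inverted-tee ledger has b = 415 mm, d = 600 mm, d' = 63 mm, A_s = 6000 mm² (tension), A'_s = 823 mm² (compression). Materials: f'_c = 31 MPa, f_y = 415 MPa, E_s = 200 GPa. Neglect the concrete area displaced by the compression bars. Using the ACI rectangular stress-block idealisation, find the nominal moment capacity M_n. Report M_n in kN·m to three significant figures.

Assume both tension and compression steel yield.
Net tension couple steel: A_s − A'_s = 5177 mm².
a = (A_s − A'_s) f_y / (0.85 f'_c b) = 2148455/(0.85 × 31 × 415) = 196.47 mm.
c = a/β₁ = 196.47/0.829 = 237.00 mm; ε'_s = 0.003(c − d')/c = 0.0022 ≥ f_y/E_s = 0.0021, so compression steel does yield.
M_n = (A_s − A'_s) f_y (d − a/2) + A'_s f_y (d − d') = [2148455 × (600 − 98.235) + 341545 × (600 − 63)] × 10⁻⁶ = 1078.02 + 183.41 = 1261.43 kN·m.

M_n ≈ 1260 kN·m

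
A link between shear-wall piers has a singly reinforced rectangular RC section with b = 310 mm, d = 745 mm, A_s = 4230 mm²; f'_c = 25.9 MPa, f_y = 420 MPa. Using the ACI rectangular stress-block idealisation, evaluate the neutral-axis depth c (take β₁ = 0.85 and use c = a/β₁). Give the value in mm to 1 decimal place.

c ≈ 306.3 mm

T = A_s f_y = 4230 × 420 = 1776600 N = 1776.6 kN.
Setting C = 0.85 f'_c a b equal to T: a = 1776600/(0.85 × 25.9 × 310) = 260.321 mm.
With β₁ = 0.85, c = a/β₁ = 260.321/0.85 = 306.3 mm.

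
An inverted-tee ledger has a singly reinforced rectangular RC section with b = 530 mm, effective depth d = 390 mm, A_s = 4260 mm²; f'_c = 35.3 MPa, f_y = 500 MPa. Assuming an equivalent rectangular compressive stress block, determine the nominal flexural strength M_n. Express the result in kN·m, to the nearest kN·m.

M_n ≈ 688 kN·m

T = A_s f_y = 4260 × 500 = 2130000 N = 2130 kN.
From C = T: a = T/(0.85 f'_c b) = 2130000/(0.85 × 35.3 × 530) = 133.94 mm.
M_n = T(d − a/2) = 2130 kN × (390 − 66.97) mm = 688.05 kN·m.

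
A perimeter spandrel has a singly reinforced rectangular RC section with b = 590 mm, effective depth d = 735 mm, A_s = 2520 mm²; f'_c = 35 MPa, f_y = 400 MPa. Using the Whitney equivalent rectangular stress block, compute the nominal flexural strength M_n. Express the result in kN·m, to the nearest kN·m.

T = A_s f_y = 2520 × 400 = 1008000 N = 1008 kN.
From C = T: a = T/(0.85 f'_c b) = 1008000/(0.85 × 35 × 590) = 57.43 mm.
M_n = T(d − a/2) = 1008 kN × (735 − 28.715) mm = 711.94 kN·m.

M_n ≈ 712 kN·m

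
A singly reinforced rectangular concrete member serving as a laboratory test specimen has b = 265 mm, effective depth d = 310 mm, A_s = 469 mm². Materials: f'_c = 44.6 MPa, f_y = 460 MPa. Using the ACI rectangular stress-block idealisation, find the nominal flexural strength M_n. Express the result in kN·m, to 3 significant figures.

T = A_s f_y = 469 × 460 = 215740 N = 215.74 kN.
From C = T: a = T/(0.85 f'_c b) = 215740/(0.85 × 44.6 × 265) = 21.47 mm.
M_n = T(d − a/2) = 215.74 kN × (310 − 10.735) mm = 64.56 kN·m.

M_n ≈ 64.6 kN·m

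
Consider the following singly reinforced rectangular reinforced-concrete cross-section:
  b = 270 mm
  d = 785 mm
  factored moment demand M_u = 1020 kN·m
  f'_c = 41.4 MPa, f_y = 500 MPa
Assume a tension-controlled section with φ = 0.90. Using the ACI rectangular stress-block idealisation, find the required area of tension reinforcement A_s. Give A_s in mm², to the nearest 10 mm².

M_n = M_u/φ = 1020/0.90 = 1133.33 kN·m.
With M_n = 0.85 f'_c a b (d − a/2), solve the quadratic for a:
a = d − √(d² − 2M_n/(0.85 f'_c b)) = 785 − √(785² − 2 × 1133.33×10⁶/(0.85 × 41.4 × 270)) = 170.46 mm.
A_s = 0.85 f'_c a b / f_y = 0.85 × 41.4 × 170.46 × 270 / 500 = 3239.2 mm².

A_s ≈ 3240 mm²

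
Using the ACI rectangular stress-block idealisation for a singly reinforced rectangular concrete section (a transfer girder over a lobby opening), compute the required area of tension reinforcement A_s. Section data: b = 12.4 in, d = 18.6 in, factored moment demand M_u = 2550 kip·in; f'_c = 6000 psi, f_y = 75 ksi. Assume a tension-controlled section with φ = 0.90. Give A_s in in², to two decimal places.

M_n = M_u/φ = 2550/0.90 = 2833.33 kip·in.
From M_n = 0.85 f'_c a b (d − a/2):
a = d − √(d² − 2M_n/(0.85 f'_c b)) = 18.6 − √(18.6² − 2 × 2833.33/(0.85 × 6 × 12.4)) = 2.589 in.
A_s = 0.85 f'_c a b / f_y = 0.85 × 6 × 2.589 × 12.4 / 75 = 2.183 in².

A_s ≈ 2.18 in²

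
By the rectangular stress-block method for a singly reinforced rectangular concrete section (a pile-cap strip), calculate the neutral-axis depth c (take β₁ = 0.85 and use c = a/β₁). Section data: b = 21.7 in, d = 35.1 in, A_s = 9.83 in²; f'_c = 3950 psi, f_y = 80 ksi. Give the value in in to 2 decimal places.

T = A_s f_y = 9.83 × 80 = 786.4 kips.
a = T/(0.85 f'_c b) = 786.4/(0.85 × 3.95 × 21.7) = 10.7936 in.
With β₁ = 0.85, c = a/β₁ = 10.7936/0.85 = 12.70 in.

c ≈ 12.70 in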